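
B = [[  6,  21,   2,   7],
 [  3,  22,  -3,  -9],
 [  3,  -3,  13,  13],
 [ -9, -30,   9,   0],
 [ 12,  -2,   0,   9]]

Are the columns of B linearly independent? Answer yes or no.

Row reduce B to echelon form.
R2 ← R2 − (1/2)·R1: [0, 23/2, -4, -25/2]
R3 ← R3 − (1/2)·R1: [0, -27/2, 12, 19/2]
R4 ← R4 + (3/2)·R1: [0, 3/2, 12, 21/2]
R5 ← R5 − (2)·R1: [0, -44, -4, -5]
R3 ← R3 + (27/23)·R2: [0, 0, 168/23, -119/23]
R4 ← R4 − (3/23)·R2: [0, 0, 288/23, 279/23]
R5 ← R5 + (88/23)·R2: [0, 0, -444/23, -1215/23]
R4 ← R4 − (12/7)·R3: [0, 0, 0, 21]
R5 ← R5 + (37/14)·R3: [0, 0, 0, -133/2]
R5 ← R5 + (19/6)·R4: [0, 0, 0, 0]
4 pivots among 4 columns.
Every column is a pivot column, so the columns are linearly independent.

yes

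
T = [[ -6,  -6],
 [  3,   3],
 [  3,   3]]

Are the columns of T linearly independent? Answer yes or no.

no

Row reduce T to echelon form.
R2 ← R2 + (1/2)·R1: [0, 0]
R3 ← R3 + (1/2)·R1: [0, 0]
1 pivot among 2 columns.
Only 1 < 2 pivot columns, so the columns are linearly dependent.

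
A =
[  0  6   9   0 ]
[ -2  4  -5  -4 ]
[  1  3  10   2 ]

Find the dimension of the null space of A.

2

Row reduce to echelon form.
Swap R1 ↔ R2
R3 ← R3 + (1/2)·R1: [0, 5, 15/2, 0]
R3 ← R3 − (5/6)·R2: [0, 0, 0, 0]
2 nonzero rows, so rank(A) = 2.
A has 4 columns; by rank–nullity, nullity = 4 − 2 = 2.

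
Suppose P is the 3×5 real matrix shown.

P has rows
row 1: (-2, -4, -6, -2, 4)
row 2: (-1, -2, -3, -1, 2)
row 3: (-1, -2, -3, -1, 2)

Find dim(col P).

Row reduce to echelon form.
R2 ← R2 − (1/2)·R1: [0, 0, 0, 0, 0]
R3 ← R3 − (1/2)·R1: [0, 0, 0, 0, 0]
Echelon form has 1 nonzero row, so rank(P) = 1.
The column space has dimension equal to the rank: 1.

1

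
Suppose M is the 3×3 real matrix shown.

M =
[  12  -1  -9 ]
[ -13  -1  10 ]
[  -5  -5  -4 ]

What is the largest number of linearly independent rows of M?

3

Row reduce to echelon form.
R2 ← R2 + (13/12)·R1: [0, -25/12, 1/4]
R3 ← R3 + (5/12)·R1: [0, -65/12, -31/4]
R3 ← R3 − (13/5)·R2: [0, 0, -42/5]
Echelon form has 3 nonzero rows, so rank(M) = 3.
The rank gives the maximum number of linearly independent rows: 3.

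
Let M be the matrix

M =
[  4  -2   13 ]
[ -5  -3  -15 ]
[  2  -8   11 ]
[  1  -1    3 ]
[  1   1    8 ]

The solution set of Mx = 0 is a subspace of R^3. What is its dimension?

0

Row reduce to echelon form.
R2 ← R2 + (5/4)·R1: [0, -11/2, 5/4]
R3 ← R3 − (1/2)·R1: [0, -7, 9/2]
R4 ← R4 − (1/4)·R1: [0, -1/2, -1/4]
R5 ← R5 − (1/4)·R1: [0, 3/2, 19/4]
R3 ← R3 − (14/11)·R2: [0, 0, 32/11]
R4 ← R4 − (1/11)·R2: [0, 0, -4/11]
R5 ← R5 + (3/11)·R2: [0, 0, 56/11]
R4 ← R4 + (1/8)·R3: [0, 0, 0]
R5 ← R5 − (7/4)·R3: [0, 0, 0]
3 nonzero rows, so rank(M) = 3.
M has 3 columns; by rank–nullity, nullity = 3 − 3 = 0.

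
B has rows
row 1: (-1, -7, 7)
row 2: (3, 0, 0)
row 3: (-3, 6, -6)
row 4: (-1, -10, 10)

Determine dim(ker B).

Row reduce to echelon form.
R2 ← R2 + (3)·R1: [0, -21, 21]
R3 ← R3 − (3)·R1: [0, 27, -27]
R4 ← R4 − R1: [0, -3, 3]
R3 ← R3 + (9/7)·R2: [0, 0, 0]
R4 ← R4 − (1/7)·R2: [0, 0, 0]
2 nonzero rows, so rank(B) = 2.
B has 3 columns; by rank–nullity, nullity = 3 − 2 = 1.

1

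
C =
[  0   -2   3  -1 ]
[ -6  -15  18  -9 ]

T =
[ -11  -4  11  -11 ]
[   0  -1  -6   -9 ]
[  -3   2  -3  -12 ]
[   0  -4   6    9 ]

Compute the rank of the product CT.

First compute CT:
[[ -9,  12,  -3, -27],
 [ 12, 111, -84, -96]]
Now row reduce the product.
R2 ← R2 + (4/3)·R1: [0, 127, -88, -132]
2 nonzero rows, so rank(CT) = 2.

2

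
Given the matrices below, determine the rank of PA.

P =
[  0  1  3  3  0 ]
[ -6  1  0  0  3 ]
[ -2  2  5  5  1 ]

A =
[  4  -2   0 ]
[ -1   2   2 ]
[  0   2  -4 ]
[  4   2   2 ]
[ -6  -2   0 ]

2

First compute PA:
[[ 11,  14,  -4],
 [-43,   8,   2],
 [  4,  26,  -6]]
Now row reduce the product.
R2 ← R2 + (43/11)·R1: [0, 690/11, -150/11]
R3 ← R3 − (4/11)·R1: [0, 230/11, -50/11]
R3 ← R3 − (1/3)·R2: [0, 0, 0]
2 nonzero rows, so rank(PA) = 2.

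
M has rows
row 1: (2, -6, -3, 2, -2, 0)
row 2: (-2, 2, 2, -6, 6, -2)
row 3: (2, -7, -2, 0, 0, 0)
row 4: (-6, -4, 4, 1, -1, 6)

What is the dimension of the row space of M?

4

Row reduce to echelon form.
R2 ← R2 + R1: [0, -4, -1, -4, 4, -2]
R3 ← R3 − R1: [0, -1, 1, -2, 2, 0]
R4 ← R4 + (3)·R1: [0, -22, -5, 7, -7, 6]
R3 ← R3 − (1/4)·R2: [0, 0, 5/4, -1, 1, 1/2]
R4 ← R4 − (11/2)·R2: [0, 0, 1/2, 29, -29, 17]
R4 ← R4 − (2/5)·R3: [0, 0, 0, 147/5, -147/5, 84/5]
Echelon form has 4 nonzero rows, so rank(M) = 4.
The row space has dimension equal to the rank: 4.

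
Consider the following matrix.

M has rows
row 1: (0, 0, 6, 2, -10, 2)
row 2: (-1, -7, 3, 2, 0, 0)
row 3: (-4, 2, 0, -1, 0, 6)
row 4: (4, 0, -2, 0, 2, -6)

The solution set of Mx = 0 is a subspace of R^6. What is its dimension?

Row reduce to echelon form.
Swap R1 ↔ R2
R3 ← R3 − (4)·R1: [0, 30, -12, -9, 0, 6]
R4 ← R4 + (4)·R1: [0, -28, 10, 8, 2, -6]
Swap R2 ↔ R3
R4 ← R4 + (14/15)·R2: [0, 0, -6/5, -2/5, 2, -2/5]
R4 ← R4 + (1/5)·R3: [0, 0, 0, 0, 0, 0]
3 nonzero rows, so rank(M) = 3.
M has 6 columns; by rank–nullity, nullity = 6 − 3 = 3.

3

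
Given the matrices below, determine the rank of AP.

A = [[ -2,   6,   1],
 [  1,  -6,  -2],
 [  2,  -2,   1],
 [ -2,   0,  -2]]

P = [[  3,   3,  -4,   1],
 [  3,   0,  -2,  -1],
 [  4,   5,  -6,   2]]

First compute AP:
[[ 16,  -1, -10,  -6],
 [-23,  -7,  20,   3],
 [  4,  11, -10,   6],
 [-14, -16,  20,  -6]]
Now row reduce the product.
R2 ← R2 + (23/16)·R1: [0, -135/16, 45/8, -45/8]
R3 ← R3 − (1/4)·R1: [0, 45/4, -15/2, 15/2]
R4 ← R4 + (7/8)·R1: [0, -135/8, 45/4, -45/4]
R3 ← R3 + (4/3)·R2: [0, 0, 0, 0]
R4 ← R4 − (2)·R2: [0, 0, 0, 0]
2 nonzero rows, so rank(AP) = 2.

2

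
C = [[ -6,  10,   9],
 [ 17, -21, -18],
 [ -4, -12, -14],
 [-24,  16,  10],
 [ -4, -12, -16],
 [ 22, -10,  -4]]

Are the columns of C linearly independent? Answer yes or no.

Row reduce C to echelon form.
R2 ← R2 + (17/6)·R1: [0, 22/3, 15/2]
R3 ← R3 − (2/3)·R1: [0, -56/3, -20]
R4 ← R4 − (4)·R1: [0, -24, -26]
R5 ← R5 − (2/3)·R1: [0, -56/3, -22]
R6 ← R6 + (11/3)·R1: [0, 80/3, 29]
R3 ← R3 + (28/11)·R2: [0, 0, -10/11]
R4 ← R4 + (36/11)·R2: [0, 0, -16/11]
R5 ← R5 + (28/11)·R2: [0, 0, -32/11]
R6 ← R6 − (40/11)·R2: [0, 0, 19/11]
R4 ← R4 − (8/5)·R3: [0, 0, 0]
R5 ← R5 − (16/5)·R3: [0, 0, 0]
R6 ← R6 + (19/10)·R3: [0, 0, 0]
3 pivots among 3 columns.
Every column is a pivot column, so the columns are linearly independent.

yes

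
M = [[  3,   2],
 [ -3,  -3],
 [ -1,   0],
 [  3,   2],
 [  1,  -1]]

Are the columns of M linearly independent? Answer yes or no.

Row reduce M to echelon form.
R2 ← R2 + R1: [0, -1]
R3 ← R3 + (1/3)·R1: [0, 2/3]
R4 ← R4 − R1: [0, 0]
R5 ← R5 − (1/3)·R1: [0, -5/3]
R3 ← R3 + (2/3)·R2: [0, 0]
R5 ← R5 − (5/3)·R2: [0, 0]
2 pivots among 2 columns.
Every column is a pivot column, so the columns are linearly independent.

yes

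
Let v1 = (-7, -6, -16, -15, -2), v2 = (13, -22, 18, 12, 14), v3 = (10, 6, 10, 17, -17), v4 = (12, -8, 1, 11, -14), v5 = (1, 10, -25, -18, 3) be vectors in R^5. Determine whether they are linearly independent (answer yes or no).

Form the matrix with these vectors as rows and row reduce.
R2 ← R2 + (13/7)·R1: [0, -232/7, -82/7, -111/7, 72/7]
R3 ← R3 + (10/7)·R1: [0, -18/7, -90/7, -31/7, -139/7]
R4 ← R4 + (12/7)·R1: [0, -128/7, -185/7, -103/7, -122/7]
R5 ← R5 + (1/7)·R1: [0, 64/7, -191/7, -141/7, 19/7]
R3 ← R3 − (9/116)·R2: [0, 0, -693/58, -371/116, -599/29]
R4 ← R4 − (16/29)·R2: [0, 0, -579/29, -173/29, -670/29]
R5 ← R5 + (8/29)·R2: [0, 0, -885/29, -711/29, 161/29]
R4 ← R4 − (386/231)·R3: [0, 0, 0, -41/66, 2636/231]
R5 ← R5 − (590/231)·R3: [0, 0, 0, -1079/66, 13469/231]
R5 ← R5 − (1079/41)·R4: [0, 0, 0, 0, -69455/287]
5 nonzero rows, so the 5 vectors span a space of dimension 5.
Since 5 = 5, the vectors are linearly independent.

yes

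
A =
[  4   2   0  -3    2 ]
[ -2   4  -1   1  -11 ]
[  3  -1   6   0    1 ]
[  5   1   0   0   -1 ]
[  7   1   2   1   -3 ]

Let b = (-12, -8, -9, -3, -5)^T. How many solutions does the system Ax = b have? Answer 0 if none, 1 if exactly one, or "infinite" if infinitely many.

Row reduce the augmented matrix [A | b].
R2 ← R2 + (1/2)·R1: [0, 5, -1, -1/2, -10, -14]
R3 ← R3 − (3/4)·R1: [0, -5/2, 6, 9/4, -1/2, 0]
R4 ← R4 − (5/4)·R1: [0, -3/2, 0, 15/4, -7/2, 12]
R5 ← R5 − (7/4)·R1: [0, -5/2, 2, 25/4, -13/2, 16]
R3 ← R3 + (1/2)·R2: [0, 0, 11/2, 2, -11/2, -7]
R4 ← R4 + (3/10)·R2: [0, 0, -3/10, 18/5, -13/2, 39/5]
R5 ← R5 + (1/2)·R2: [0, 0, 3/2, 6, -23/2, 9]
R4 ← R4 + (3/55)·R3: [0, 0, 0, 204/55, -34/5, 408/55]
R5 ← R5 − (3/11)·R3: [0, 0, 0, 60/11, -10, 120/11]
R5 ← R5 − (25/17)·R4: [0, 0, 0, 0, 0, 0]
The echelon form has 4 nonzero rows, and every pivot lies in the first 5 columns, so rank(A) = rank([A|b]) = 4.
The system is consistent.
rank = 4 < 5 unknowns, so there are infinitely many solutions.

infinite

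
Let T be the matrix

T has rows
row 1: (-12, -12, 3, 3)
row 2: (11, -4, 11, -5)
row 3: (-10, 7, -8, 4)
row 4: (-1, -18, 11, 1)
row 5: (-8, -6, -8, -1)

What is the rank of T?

4

Row reduce to echelon form.
R2 ← R2 + (11/12)·R1: [0, -15, 55/4, -9/4]
R3 ← R3 − (5/6)·R1: [0, 17, -21/2, 3/2]
R4 ← R4 − (1/12)·R1: [0, -17, 43/4, 3/4]
R5 ← R5 − (2/3)·R1: [0, 2, -10, -3]
R3 ← R3 + (17/15)·R2: [0, 0, 61/12, -21/20]
R4 ← R4 − (17/15)·R2: [0, 0, -29/6, 33/10]
R5 ← R5 + (2/15)·R2: [0, 0, -49/6, -33/10]
R4 ← R4 + (58/61)·R3: [0, 0, 0, 702/305]
R5 ← R5 + (98/61)·R3: [0, 0, 0, -1521/305]
R5 ← R5 + (13/6)·R4: [0, 0, 0, 0]
Echelon form has 4 nonzero rows, so rank(T) = 4.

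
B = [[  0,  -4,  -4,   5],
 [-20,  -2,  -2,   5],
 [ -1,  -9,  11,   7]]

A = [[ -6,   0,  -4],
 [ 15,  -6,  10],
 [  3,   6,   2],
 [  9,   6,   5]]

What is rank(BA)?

3

First compute BA:
[[-27,  30, -23],
 [129,  30,  81],
 [-33, 162, -29]]
Now row reduce the product.
R2 ← R2 + (43/9)·R1: [0, 520/3, -260/9]
R3 ← R3 − (11/9)·R1: [0, 376/3, -8/9]
R3 ← R3 − (47/65)·R2: [0, 0, 20]
3 nonzero rows, so rank(BA) = 3.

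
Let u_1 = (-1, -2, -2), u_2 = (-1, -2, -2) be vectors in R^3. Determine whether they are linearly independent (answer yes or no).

no

Form the matrix with these vectors as rows and row reduce.
R2 ← R2 − R1: [0, 0, 0]
1 nonzero row, so the 2 vectors span a space of dimension 1.
Since 1 < 2, the vectors are linearly dependent.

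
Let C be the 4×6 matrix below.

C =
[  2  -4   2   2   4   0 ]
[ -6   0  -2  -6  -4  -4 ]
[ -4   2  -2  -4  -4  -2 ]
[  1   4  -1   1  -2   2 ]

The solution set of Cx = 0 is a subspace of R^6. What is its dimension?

Row reduce to echelon form.
R2 ← R2 + (3)·R1: [0, -12, 4, 0, 8, -4]
R3 ← R3 + (2)·R1: [0, -6, 2, 0, 4, -2]
R4 ← R4 − (1/2)·R1: [0, 6, -2, 0, -4, 2]
R3 ← R3 − (1/2)·R2: [0, 0, 0, 0, 0, 0]
R4 ← R4 + (1/2)·R2: [0, 0, 0, 0, 0, 0]
2 nonzero rows, so rank(C) = 2.
C has 6 columns; by rank–nullity, nullity = 6 − 2 = 4.

4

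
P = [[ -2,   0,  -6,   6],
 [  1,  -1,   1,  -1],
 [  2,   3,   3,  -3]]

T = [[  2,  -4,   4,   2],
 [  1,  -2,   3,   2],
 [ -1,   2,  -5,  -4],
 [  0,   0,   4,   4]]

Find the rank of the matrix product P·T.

First compute PT:
[[  2,  -4,  46,  44],
 [  0,   0,  -8,  -8],
 [  4,  -8, -10, -14]]
Now row reduce the product.
R3 ← R3 − (2)·R1: [0, 0, -102, -102]
R3 ← R3 − (51/4)·R2: [0, 0, 0, 0]
2 nonzero rows, so rank(PT) = 2.

2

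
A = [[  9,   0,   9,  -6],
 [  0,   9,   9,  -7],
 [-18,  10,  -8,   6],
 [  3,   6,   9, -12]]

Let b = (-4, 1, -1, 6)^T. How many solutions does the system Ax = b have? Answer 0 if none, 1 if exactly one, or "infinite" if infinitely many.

0

Row reduce the augmented matrix [A | b].
R3 ← R3 + (2)·R1: [0, 10, 10, -6, -9]
R4 ← R4 − (1/3)·R1: [0, 6, 6, -10, 22/3]
R3 ← R3 − (10/9)·R2: [0, 0, 0, 16/9, -91/9]
R4 ← R4 − (2/3)·R2: [0, 0, 0, -16/3, 20/3]
R4 ← R4 + (3)·R3: [0, 0, 0, 0, -71/3]
The echelon form has 4 nonzero rows; the last pivot sits in the augmented column, so rank(A) = 3 but rank([A|b]) = 4.
Since the ranks differ, the system is inconsistent.
It has no solutions.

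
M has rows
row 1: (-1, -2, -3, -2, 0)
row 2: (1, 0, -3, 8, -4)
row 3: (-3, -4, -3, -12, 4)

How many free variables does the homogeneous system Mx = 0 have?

3

Row reduce to echelon form.
R2 ← R2 + R1: [0, -2, -6, 6, -4]
R3 ← R3 − (3)·R1: [0, 2, 6, -6, 4]
R3 ← R3 + R2: [0, 0, 0, 0, 0]
2 nonzero rows, so rank(M) = 2.
M has 5 columns; by rank–nullity, nullity = 5 − 2 = 3.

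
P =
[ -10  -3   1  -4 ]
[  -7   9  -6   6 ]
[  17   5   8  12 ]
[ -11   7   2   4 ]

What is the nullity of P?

0

Row reduce to echelon form.
R2 ← R2 − (7/10)·R1: [0, 111/10, -67/10, 44/5]
R3 ← R3 + (17/10)·R1: [0, -1/10, 97/10, 26/5]
R4 ← R4 − (11/10)·R1: [0, 103/10, 9/10, 42/5]
R3 ← R3 + (1/111)·R2: [0, 0, 1070/111, 586/111]
R4 ← R4 − (103/111)·R2: [0, 0, 790/111, 26/111]
R4 ← R4 − (79/107)·R3: [0, 0, 0, -392/107]
4 nonzero rows, so rank(P) = 4.
P has 4 columns; by rank–nullity, nullity = 4 − 4 = 0.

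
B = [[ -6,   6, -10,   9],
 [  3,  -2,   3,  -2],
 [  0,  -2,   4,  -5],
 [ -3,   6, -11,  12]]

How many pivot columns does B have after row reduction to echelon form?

Row reduce to echelon form.
R2 ← R2 + (1/2)·R1: [0, 1, -2, 5/2]
R4 ← R4 − (1/2)·R1: [0, 3, -6, 15/2]
R3 ← R3 + (2)·R2: [0, 0, 0, 0]
R4 ← R4 − (3)·R2: [0, 0, 0, 0]
Echelon form has 2 nonzero rows, so rank(B) = 2.
Each nonzero row contributes one pivot column: 2 pivot columns.

2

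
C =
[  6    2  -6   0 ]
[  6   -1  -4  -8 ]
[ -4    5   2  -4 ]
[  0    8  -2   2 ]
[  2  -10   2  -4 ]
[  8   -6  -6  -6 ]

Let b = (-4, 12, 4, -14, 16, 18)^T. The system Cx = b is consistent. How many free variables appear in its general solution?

0

Row reduce the augmented matrix [C | b].
R2 ← R2 − R1: [0, -3, 2, -8, 16]
R3 ← R3 + (2/3)·R1: [0, 19/3, -2, -4, 4/3]
R5 ← R5 − (1/3)·R1: [0, -32/3, 4, -4, 52/3]
R6 ← R6 − (4/3)·R1: [0, -26/3, 2, -6, 70/3]
R3 ← R3 + (19/9)·R2: [0, 0, 20/9, -188/9, 316/9]
R4 ← R4 + (8/3)·R2: [0, 0, 10/3, -58/3, 86/3]
R5 ← R5 − (32/9)·R2: [0, 0, -28/9, 220/9, -356/9]
R6 ← R6 − (26/9)·R2: [0, 0, -34/9, 154/9, -206/9]
R4 ← R4 − (3/2)·R3: [0, 0, 0, 12, -24]
R5 ← R5 + (7/5)·R3: [0, 0, 0, -24/5, 48/5]
R6 ← R6 + (17/10)·R3: [0, 0, 0, -92/5, 184/5]
R5 ← R5 + (2/5)·R4: [0, 0, 0, 0, 0]
R6 ← R6 + (23/15)·R4: [0, 0, 0, 0, 0]
The echelon form has 4 nonzero rows, and every pivot lies in the first 4 columns, so rank(C) = rank([C|b]) = 4.
The system is consistent.
Free variables = (unknowns) − (rank) = 4 − 4 = 0.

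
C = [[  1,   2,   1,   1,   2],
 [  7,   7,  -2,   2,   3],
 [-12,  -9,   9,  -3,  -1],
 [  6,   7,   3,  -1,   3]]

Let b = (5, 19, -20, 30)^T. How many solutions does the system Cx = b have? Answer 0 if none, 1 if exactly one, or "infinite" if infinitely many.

Row reduce the augmented matrix [C | b].
R2 ← R2 − (7)·R1: [0, -7, -9, -5, -11, -16]
R3 ← R3 + (12)·R1: [0, 15, 21, 9, 23, 40]
R4 ← R4 − (6)·R1: [0, -5, -3, -7, -9, 0]
R3 ← R3 + (15/7)·R2: [0, 0, 12/7, -12/7, -4/7, 40/7]
R4 ← R4 − (5/7)·R2: [0, 0, 24/7, -24/7, -8/7, 80/7]
R4 ← R4 − (2)·R3: [0, 0, 0, 0, 0, 0]
The echelon form has 3 nonzero rows, and every pivot lies in the first 5 columns, so rank(C) = rank([C|b]) = 3.
The system is consistent.
rank = 3 < 5 unknowns, so there are infinitely many solutions.

infinite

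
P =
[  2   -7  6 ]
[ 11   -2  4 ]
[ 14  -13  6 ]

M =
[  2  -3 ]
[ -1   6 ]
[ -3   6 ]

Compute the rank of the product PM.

First compute PM:
[[ -7, -12],
 [ 12, -21],
 [ 23, -84]]
Now row reduce the product.
R2 ← R2 + (12/7)·R1: [0, -291/7]
R3 ← R3 + (23/7)·R1: [0, -864/7]
R3 ← R3 − (288/97)·R2: [0, 0]
2 nonzero rows, so rank(PM) = 2.

2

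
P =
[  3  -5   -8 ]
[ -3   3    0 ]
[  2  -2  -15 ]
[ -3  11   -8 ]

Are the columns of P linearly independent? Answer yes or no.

yes

Row reduce P to echelon form.
R2 ← R2 + R1: [0, -2, -8]
R3 ← R3 − (2/3)·R1: [0, 4/3, -29/3]
R4 ← R4 + R1: [0, 6, -16]
R3 ← R3 + (2/3)·R2: [0, 0, -15]
R4 ← R4 + (3)·R2: [0, 0, -40]
R4 ← R4 − (8/3)·R3: [0, 0, 0]
3 pivots among 3 columns.
Every column is a pivot column, so the columns are linearly independent.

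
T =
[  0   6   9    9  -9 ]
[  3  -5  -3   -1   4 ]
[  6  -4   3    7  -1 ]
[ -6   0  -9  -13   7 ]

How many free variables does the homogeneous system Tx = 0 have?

3

Row reduce to echelon form.
Swap R1 ↔ R2
R3 ← R3 − (2)·R1: [0, 6, 9, 9, -9]
R4 ← R4 + (2)·R1: [0, -10, -15, -15, 15]
R3 ← R3 − R2: [0, 0, 0, 0, 0]
R4 ← R4 + (5/3)·R2: [0, 0, 0, 0, 0]
2 nonzero rows, so rank(T) = 2.
T has 5 columns; by rank–nullity, nullity = 5 − 2 = 3.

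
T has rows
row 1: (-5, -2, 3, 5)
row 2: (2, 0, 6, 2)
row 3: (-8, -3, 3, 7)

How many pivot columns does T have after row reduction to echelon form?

2

Row reduce to echelon form.
R2 ← R2 + (2/5)·R1: [0, -4/5, 36/5, 4]
R3 ← R3 − (8/5)·R1: [0, 1/5, -9/5, -1]
R3 ← R3 + (1/4)·R2: [0, 0, 0, 0]
Echelon form has 2 nonzero rows, so rank(T) = 2.
Each nonzero row contributes one pivot column: 2 pivot columns.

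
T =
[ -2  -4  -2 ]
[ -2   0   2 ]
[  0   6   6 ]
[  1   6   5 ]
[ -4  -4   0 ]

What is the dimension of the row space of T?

Row reduce to echelon form.
R2 ← R2 − R1: [0, 4, 4]
R4 ← R4 + (1/2)·R1: [0, 4, 4]
R5 ← R5 − (2)·R1: [0, 4, 4]
R3 ← R3 − (3/2)·R2: [0, 0, 0]
R4 ← R4 − R2: [0, 0, 0]
R5 ← R5 − R2: [0, 0, 0]
Echelon form has 2 nonzero rows, so rank(T) = 2.
The row space has dimension equal to the rank: 2.

2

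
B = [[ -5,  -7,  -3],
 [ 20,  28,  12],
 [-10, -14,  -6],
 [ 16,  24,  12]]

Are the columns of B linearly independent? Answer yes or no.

Row reduce B to echelon form.
R2 ← R2 + (4)·R1: [0, 0, 0]
R3 ← R3 − (2)·R1: [0, 0, 0]
R4 ← R4 + (16/5)·R1: [0, 8/5, 12/5]
Swap R2 ↔ R4
2 pivots among 3 columns.
Only 2 < 3 pivot columns, so the columns are linearly dependent.

no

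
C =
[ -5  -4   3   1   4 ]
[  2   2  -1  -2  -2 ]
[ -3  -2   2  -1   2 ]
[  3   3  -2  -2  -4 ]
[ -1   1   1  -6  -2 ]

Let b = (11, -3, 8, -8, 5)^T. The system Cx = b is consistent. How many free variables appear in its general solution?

2

Row reduce the augmented matrix [C | b].
R2 ← R2 + (2/5)·R1: [0, 2/5, 1/5, -8/5, -2/5, 7/5]
R3 ← R3 − (3/5)·R1: [0, 2/5, 1/5, -8/5, -2/5, 7/5]
R4 ← R4 + (3/5)·R1: [0, 3/5, -1/5, -7/5, -8/5, -7/5]
R5 ← R5 − (1/5)·R1: [0, 9/5, 2/5, -31/5, -14/5, 14/5]
R3 ← R3 − R2: [0, 0, 0, 0, 0, 0]
R4 ← R4 − (3/2)·R2: [0, 0, -1/2, 1, -1, -7/2]
R5 ← R5 − (9/2)·R2: [0, 0, -1/2, 1, -1, -7/2]
Swap R3 ↔ R4
R5 ← R5 − R3: [0, 0, 0, 0, 0, 0]
The echelon form has 3 nonzero rows, and every pivot lies in the first 5 columns, so rank(C) = rank([C|b]) = 3.
The system is consistent.
Free variables = (unknowns) − (rank) = 5 − 3 = 2.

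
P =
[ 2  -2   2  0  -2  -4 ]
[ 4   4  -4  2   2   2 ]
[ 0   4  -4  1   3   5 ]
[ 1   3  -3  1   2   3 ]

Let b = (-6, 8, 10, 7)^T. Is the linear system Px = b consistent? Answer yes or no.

yes

Row reduce the augmented matrix [P | b].
R2 ← R2 − (2)·R1: [0, 8, -8, 2, 6, 10, 20]
R4 ← R4 − (1/2)·R1: [0, 4, -4, 1, 3, 5, 10]
R3 ← R3 − (1/2)·R2: [0, 0, 0, 0, 0, 0, 0]
R4 ← R4 − (1/2)·R2: [0, 0, 0, 0, 0, 0, 0]
The echelon form has 2 nonzero rows, and every pivot lies in the first 6 columns, so rank(P) = rank([P|b]) = 2.
The system is consistent.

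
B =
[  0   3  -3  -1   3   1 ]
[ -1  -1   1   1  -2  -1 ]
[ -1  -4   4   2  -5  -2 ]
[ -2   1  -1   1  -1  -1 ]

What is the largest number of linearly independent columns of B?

Row reduce to echelon form.
Swap R1 ↔ R2
R3 ← R3 − R1: [0, -3, 3, 1, -3, -1]
R4 ← R4 − (2)·R1: [0, 3, -3, -1, 3, 1]
R3 ← R3 + R2: [0, 0, 0, 0, 0, 0]
R4 ← R4 − R2: [0, 0, 0, 0, 0, 0]
Echelon form has 2 nonzero rows, so rank(B) = 2.
The rank gives the maximum number of linearly independent columns: 2.

2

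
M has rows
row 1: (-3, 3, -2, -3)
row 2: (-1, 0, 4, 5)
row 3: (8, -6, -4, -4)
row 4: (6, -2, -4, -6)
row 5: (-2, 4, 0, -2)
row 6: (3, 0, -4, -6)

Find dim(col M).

3

Row reduce to echelon form.
R2 ← R2 − (1/3)·R1: [0, -1, 14/3, 6]
R3 ← R3 + (8/3)·R1: [0, 2, -28/3, -12]
R4 ← R4 + (2)·R1: [0, 4, -8, -12]
R5 ← R5 − (2/3)·R1: [0, 2, 4/3, 0]
R6 ← R6 + R1: [0, 3, -6, -9]
R3 ← R3 + (2)·R2: [0, 0, 0, 0]
R4 ← R4 + (4)·R2: [0, 0, 32/3, 12]
R5 ← R5 + (2)·R2: [0, 0, 32/3, 12]
R6 ← R6 + (3)·R2: [0, 0, 8, 9]
Swap R3 ↔ R4
R5 ← R5 − R3: [0, 0, 0, 0]
R6 ← R6 − (3/4)·R3: [0, 0, 0, 0]
Echelon form has 3 nonzero rows, so rank(M) = 3.
The column space has dimension equal to the rank: 3.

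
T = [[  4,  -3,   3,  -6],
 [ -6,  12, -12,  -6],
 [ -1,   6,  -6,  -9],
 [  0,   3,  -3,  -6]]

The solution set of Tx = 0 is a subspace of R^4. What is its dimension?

2

Row reduce to echelon form.
R2 ← R2 + (3/2)·R1: [0, 15/2, -15/2, -15]
R3 ← R3 + (1/4)·R1: [0, 21/4, -21/4, -21/2]
R3 ← R3 − (7/10)·R2: [0, 0, 0, 0]
R4 ← R4 − (2/5)·R2: [0, 0, 0, 0]
2 nonzero rows, so rank(T) = 2.
T has 4 columns; by rank–nullity, nullity = 4 − 2 = 2.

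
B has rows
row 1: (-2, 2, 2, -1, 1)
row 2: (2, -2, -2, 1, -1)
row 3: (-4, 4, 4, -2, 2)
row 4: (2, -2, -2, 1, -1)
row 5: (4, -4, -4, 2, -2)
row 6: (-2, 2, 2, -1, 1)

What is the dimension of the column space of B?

Row reduce to echelon form.
R2 ← R2 + R1: [0, 0, 0, 0, 0]
R3 ← R3 − (2)·R1: [0, 0, 0, 0, 0]
R4 ← R4 + R1: [0, 0, 0, 0, 0]
R5 ← R5 + (2)·R1: [0, 0, 0, 0, 0]
R6 ← R6 − R1: [0, 0, 0, 0, 0]
Echelon form has 1 nonzero row, so rank(B) = 1.
The column space has dimension equal to the rank: 1.

1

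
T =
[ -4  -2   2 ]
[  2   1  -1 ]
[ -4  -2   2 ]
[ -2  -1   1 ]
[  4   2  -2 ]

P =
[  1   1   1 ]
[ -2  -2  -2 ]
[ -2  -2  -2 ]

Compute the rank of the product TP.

First compute TP:
[[ -4,  -4,  -4],
 [  2,   2,   2],
 [ -4,  -4,  -4],
 [ -2,  -2,  -2],
 [  4,   4,   4]]
Now row reduce the product.
R2 ← R2 + (1/2)·R1: [0, 0, 0]
R3 ← R3 − R1: [0, 0, 0]
R4 ← R4 − (1/2)·R1: [0, 0, 0]
R5 ← R5 + R1: [0, 0, 0]
1 nonzero row, so rank(TP) = 1.

1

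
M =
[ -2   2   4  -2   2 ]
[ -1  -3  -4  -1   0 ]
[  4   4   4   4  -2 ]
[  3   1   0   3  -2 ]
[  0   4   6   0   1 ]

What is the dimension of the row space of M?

Row reduce to echelon form.
R2 ← R2 − (1/2)·R1: [0, -4, -6, 0, -1]
R3 ← R3 + (2)·R1: [0, 8, 12, 0, 2]
R4 ← R4 + (3/2)·R1: [0, 4, 6, 0, 1]
R3 ← R3 + (2)·R2: [0, 0, 0, 0, 0]
R4 ← R4 + R2: [0, 0, 0, 0, 0]
R5 ← R5 + R2: [0, 0, 0, 0, 0]
Echelon form has 2 nonzero rows, so rank(M) = 2.
The row space has dimension equal to the rank: 2.

2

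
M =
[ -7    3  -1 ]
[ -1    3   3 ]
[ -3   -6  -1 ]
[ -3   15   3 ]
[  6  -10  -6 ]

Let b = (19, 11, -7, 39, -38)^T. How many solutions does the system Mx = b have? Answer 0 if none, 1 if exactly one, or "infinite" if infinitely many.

Row reduce the augmented matrix [M | b].
R2 ← R2 − (1/7)·R1: [0, 18/7, 22/7, 58/7]
R3 ← R3 − (3/7)·R1: [0, -51/7, -4/7, -106/7]
R4 ← R4 − (3/7)·R1: [0, 96/7, 24/7, 216/7]
R5 ← R5 + (6/7)·R1: [0, -52/7, -48/7, -152/7]
R3 ← R3 + (17/6)·R2: [0, 0, 25/3, 25/3]
R4 ← R4 − (16/3)·R2: [0, 0, -40/3, -40/3]
R5 ← R5 + (26/9)·R2: [0, 0, 20/9, 20/9]
R4 ← R4 + (8/5)·R3: [0, 0, 0, 0]
R5 ← R5 − (4/15)·R3: [0, 0, 0, 0]
The echelon form has 3 nonzero rows, and every pivot lies in the first 3 columns, so rank(M) = rank([M|b]) = 3.
The system is consistent.
rank = 3 = number of unknowns, so the solution is unique.

1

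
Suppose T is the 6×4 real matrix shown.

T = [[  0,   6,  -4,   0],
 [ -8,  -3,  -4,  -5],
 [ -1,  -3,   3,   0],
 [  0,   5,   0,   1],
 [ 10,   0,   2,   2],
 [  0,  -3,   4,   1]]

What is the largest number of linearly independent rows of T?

4

Row reduce to echelon form.
Swap R1 ↔ R2
R3 ← R3 − (1/8)·R1: [0, -21/8, 7/2, 5/8]
R5 ← R5 + (5/4)·R1: [0, -15/4, -3, -17/4]
R3 ← R3 + (7/16)·R2: [0, 0, 7/4, 5/8]
R4 ← R4 − (5/6)·R2: [0, 0, 10/3, 1]
R5 ← R5 + (5/8)·R2: [0, 0, -11/2, -17/4]
R6 ← R6 + (1/2)·R2: [0, 0, 2, 1]
R4 ← R4 − (40/21)·R3: [0, 0, 0, -4/21]
R5 ← R5 + (22/7)·R3: [0, 0, 0, -16/7]
R6 ← R6 − (8/7)·R3: [0, 0, 0, 2/7]
R5 ← R5 − (12)·R4: [0, 0, 0, 0]
R6 ← R6 + (3/2)·R4: [0, 0, 0, 0]
Echelon form has 4 nonzero rows, so rank(T) = 4.
The rank gives the maximum number of linearly independent rows: 4.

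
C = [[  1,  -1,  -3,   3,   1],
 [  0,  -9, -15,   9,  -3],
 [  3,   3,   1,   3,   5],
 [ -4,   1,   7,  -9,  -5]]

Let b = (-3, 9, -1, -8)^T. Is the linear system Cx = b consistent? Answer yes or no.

no

Row reduce the augmented matrix [C | b].
R3 ← R3 − (3)·R1: [0, 6, 10, -6, 2, 8]
R4 ← R4 + (4)·R1: [0, -3, -5, 3, -1, -20]
R3 ← R3 + (2/3)·R2: [0, 0, 0, 0, 0, 14]
R4 ← R4 − (1/3)·R2: [0, 0, 0, 0, 0, -23]
R4 ← R4 + (23/14)·R3: [0, 0, 0, 0, 0, 0]
The echelon form has 3 nonzero rows; the last pivot sits in the augmented column, so rank(C) = 2 but rank([C|b]) = 3.
Since the ranks differ, the system is inconsistent.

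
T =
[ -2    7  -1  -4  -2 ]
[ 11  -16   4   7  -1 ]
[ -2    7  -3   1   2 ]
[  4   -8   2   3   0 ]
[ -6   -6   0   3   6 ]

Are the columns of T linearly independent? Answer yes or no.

Row reduce T to echelon form.
R2 ← R2 + (11/2)·R1: [0, 45/2, -3/2, -15, -12]
R3 ← R3 − R1: [0, 0, -2, 5, 4]
R4 ← R4 + (2)·R1: [0, 6, 0, -5, -4]
R5 ← R5 − (3)·R1: [0, -27, 3, 15, 12]
R4 ← R4 − (4/15)·R2: [0, 0, 2/5, -1, -4/5]
R5 ← R5 + (6/5)·R2: [0, 0, 6/5, -3, -12/5]
R4 ← R4 + (1/5)·R3: [0, 0, 0, 0, 0]
R5 ← R5 + (3/5)·R3: [0, 0, 0, 0, 0]
3 pivots among 5 columns.
Only 3 < 5 pivot columns, so the columns are linearly dependent.

no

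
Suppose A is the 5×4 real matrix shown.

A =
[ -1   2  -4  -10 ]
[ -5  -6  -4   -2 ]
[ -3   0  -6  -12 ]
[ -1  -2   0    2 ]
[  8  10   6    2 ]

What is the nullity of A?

2

Row reduce to echelon form.
R2 ← R2 − (5)·R1: [0, -16, 16, 48]
R3 ← R3 − (3)·R1: [0, -6, 6, 18]
R4 ← R4 − R1: [0, -4, 4, 12]
R5 ← R5 + (8)·R1: [0, 26, -26, -78]
R3 ← R3 − (3/8)·R2: [0, 0, 0, 0]
R4 ← R4 − (1/4)·R2: [0, 0, 0, 0]
R5 ← R5 + (13/8)·R2: [0, 0, 0, 0]
2 nonzero rows, so rank(A) = 2.
A has 4 columns; by rank–nullity, nullity = 4 − 2 = 2.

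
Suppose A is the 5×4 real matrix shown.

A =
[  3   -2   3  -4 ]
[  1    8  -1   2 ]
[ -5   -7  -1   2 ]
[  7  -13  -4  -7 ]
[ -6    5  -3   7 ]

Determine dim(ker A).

1

Row reduce to echelon form.
R2 ← R2 − (1/3)·R1: [0, 26/3, -2, 10/3]
R3 ← R3 + (5/3)·R1: [0, -31/3, 4, -14/3]
R4 ← R4 − (7/3)·R1: [0, -25/3, -11, 7/3]
R5 ← R5 + (2)·R1: [0, 1, 3, -1]
R3 ← R3 + (31/26)·R2: [0, 0, 21/13, -9/13]
R4 ← R4 + (25/26)·R2: [0, 0, -168/13, 72/13]
R5 ← R5 − (3/26)·R2: [0, 0, 42/13, -18/13]
R4 ← R4 + (8)·R3: [0, 0, 0, 0]
R5 ← R5 − (2)·R3: [0, 0, 0, 0]
3 nonzero rows, so rank(A) = 3.
A has 4 columns; by rank–nullity, nullity = 4 − 3 = 1.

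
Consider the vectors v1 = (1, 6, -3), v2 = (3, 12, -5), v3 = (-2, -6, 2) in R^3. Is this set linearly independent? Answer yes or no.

Form the matrix with these vectors as rows and row reduce.
R2 ← R2 − (3)·R1: [0, -6, 4]
R3 ← R3 + (2)·R1: [0, 6, -4]
R3 ← R3 + R2: [0, 0, 0]
2 nonzero rows, so the 3 vectors span a space of dimension 2.
Since 2 < 3, the vectors are linearly dependent.

no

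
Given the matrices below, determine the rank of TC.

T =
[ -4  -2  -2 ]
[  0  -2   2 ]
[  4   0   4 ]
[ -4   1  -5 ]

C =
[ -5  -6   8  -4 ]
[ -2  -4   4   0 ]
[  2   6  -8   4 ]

2

First compute TC:
[[ 20,  20, -24,   8],
 [  8,  20, -24,   8],
 [-12,   0,   0,   0],
 [  8, -10,  12,  -4]]
Now row reduce the product.
R2 ← R2 − (2/5)·R1: [0, 12, -72/5, 24/5]
R3 ← R3 + (3/5)·R1: [0, 12, -72/5, 24/5]
R4 ← R4 − (2/5)·R1: [0, -18, 108/5, -36/5]
R3 ← R3 − R2: [0, 0, 0, 0]
R4 ← R4 + (3/2)·R2: [0, 0, 0, 0]
2 nonzero rows, so rank(TC) = 2.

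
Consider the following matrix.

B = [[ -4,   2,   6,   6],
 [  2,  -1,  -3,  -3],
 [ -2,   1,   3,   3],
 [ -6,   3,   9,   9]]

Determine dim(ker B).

Row reduce to echelon form.
R2 ← R2 + (1/2)·R1: [0, 0, 0, 0]
R3 ← R3 − (1/2)·R1: [0, 0, 0, 0]
R4 ← R4 − (3/2)·R1: [0, 0, 0, 0]
1 nonzero row, so rank(B) = 1.
B has 4 columns; by rank–nullity, nullity = 4 − 1 = 3.

3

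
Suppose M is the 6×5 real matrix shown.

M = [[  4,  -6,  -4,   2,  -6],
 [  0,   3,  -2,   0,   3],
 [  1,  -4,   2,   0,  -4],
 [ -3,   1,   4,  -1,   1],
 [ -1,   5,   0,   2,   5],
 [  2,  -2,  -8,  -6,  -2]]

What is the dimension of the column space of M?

Row reduce to echelon form.
R3 ← R3 − (1/4)·R1: [0, -5/2, 3, -1/2, -5/2]
R4 ← R4 + (3/4)·R1: [0, -7/2, 1, 1/2, -7/2]
R5 ← R5 + (1/4)·R1: [0, 7/2, -1, 5/2, 7/2]
R6 ← R6 − (1/2)·R1: [0, 1, -6, -7, 1]
R3 ← R3 + (5/6)·R2: [0, 0, 4/3, -1/2, 0]
R4 ← R4 + (7/6)·R2: [0, 0, -4/3, 1/2, 0]
R5 ← R5 − (7/6)·R2: [0, 0, 4/3, 5/2, 0]
R6 ← R6 − (1/3)·R2: [0, 0, -16/3, -7, 0]
R4 ← R4 + R3: [0, 0, 0, 0, 0]
R5 ← R5 − R3: [0, 0, 0, 3, 0]
R6 ← R6 + (4)·R3: [0, 0, 0, -9, 0]
Swap R4 ↔ R5
R6 ← R6 + (3)·R4: [0, 0, 0, 0, 0]
Echelon form has 4 nonzero rows, so rank(M) = 4.
The column space has dimension equal to the rank: 4.

4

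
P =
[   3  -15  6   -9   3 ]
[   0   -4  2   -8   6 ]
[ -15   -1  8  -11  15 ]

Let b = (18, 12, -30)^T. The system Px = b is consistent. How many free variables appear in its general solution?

2

Row reduce the augmented matrix [P | b].
R3 ← R3 + (5)·R1: [0, -76, 38, -56, 30, 60]
R3 ← R3 − (19)·R2: [0, 0, 0, 96, -84, -168]
The echelon form has 3 nonzero rows, and every pivot lies in the first 5 columns, so rank(P) = rank([P|b]) = 3.
The system is consistent.
Free variables = (unknowns) − (rank) = 5 − 3 = 2.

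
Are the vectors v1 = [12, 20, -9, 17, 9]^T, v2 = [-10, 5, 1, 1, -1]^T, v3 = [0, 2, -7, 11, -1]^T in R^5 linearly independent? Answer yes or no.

yes

Form the matrix with these vectors as rows and row reduce.
R2 ← R2 + (5/6)·R1: [0, 65/3, -13/2, 91/6, 13/2]
R3 ← R3 − (6/65)·R2: [0, 0, -32/5, 48/5, -8/5]
3 nonzero rows, so the 3 vectors span a space of dimension 3.
Since 3 = 3, the vectors are linearly independent.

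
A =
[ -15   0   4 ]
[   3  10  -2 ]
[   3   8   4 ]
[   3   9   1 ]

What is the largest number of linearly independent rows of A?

3

Row reduce to echelon form.
R2 ← R2 + (1/5)·R1: [0, 10, -6/5]
R3 ← R3 + (1/5)·R1: [0, 8, 24/5]
R4 ← R4 + (1/5)·R1: [0, 9, 9/5]
R3 ← R3 − (4/5)·R2: [0, 0, 144/25]
R4 ← R4 − (9/10)·R2: [0, 0, 72/25]
R4 ← R4 − (1/2)·R3: [0, 0, 0]
Echelon form has 3 nonzero rows, so rank(A) = 3.
The rank gives the maximum number of linearly independent rows: 3.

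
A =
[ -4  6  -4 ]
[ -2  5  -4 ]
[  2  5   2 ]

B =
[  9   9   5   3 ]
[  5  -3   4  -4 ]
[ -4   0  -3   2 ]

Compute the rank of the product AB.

First compute AB:
[[ 10, -54,  16, -44],
 [ 23, -33,  22, -34],
 [ 35,   3,  24, -10]]
Now row reduce the product.
R2 ← R2 − (23/10)·R1: [0, 456/5, -74/5, 336/5]
R3 ← R3 − (7/2)·R1: [0, 192, -32, 144]
R3 ← R3 − (40/19)·R2: [0, 0, -16/19, 48/19]
3 nonzero rows, so rank(AB) = 3.

3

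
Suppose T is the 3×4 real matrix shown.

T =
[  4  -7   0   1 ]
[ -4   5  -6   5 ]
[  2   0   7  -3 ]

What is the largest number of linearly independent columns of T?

Row reduce to echelon form.
R2 ← R2 + R1: [0, -2, -6, 6]
R3 ← R3 − (1/2)·R1: [0, 7/2, 7, -7/2]
R3 ← R3 + (7/4)·R2: [0, 0, -7/2, 7]
Echelon form has 3 nonzero rows, so rank(T) = 3.
The rank gives the maximum number of linearly independent columns: 3.

3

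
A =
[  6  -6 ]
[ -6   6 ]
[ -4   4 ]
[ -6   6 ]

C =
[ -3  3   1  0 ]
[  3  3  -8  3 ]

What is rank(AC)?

1

First compute AC:
[[-36,   0,  54, -18],
 [ 36,   0, -54,  18],
 [ 24,   0, -36,  12],
 [ 36,   0, -54,  18]]
Now row reduce the product.
R2 ← R2 + R1: [0, 0, 0, 0]
R3 ← R3 + (2/3)·R1: [0, 0, 0, 0]
R4 ← R4 + R1: [0, 0, 0, 0]
1 nonzero row, so rank(AC) = 1.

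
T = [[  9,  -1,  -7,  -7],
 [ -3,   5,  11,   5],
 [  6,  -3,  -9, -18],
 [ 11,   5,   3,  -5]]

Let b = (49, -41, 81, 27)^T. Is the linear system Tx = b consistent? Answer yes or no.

Row reduce the augmented matrix [T | b].
R2 ← R2 + (1/3)·R1: [0, 14/3, 26/3, 8/3, -74/3]
R3 ← R3 − (2/3)·R1: [0, -7/3, -13/3, -40/3, 145/3]
R4 ← R4 − (11/9)·R1: [0, 56/9, 104/9, 32/9, -296/9]
R3 ← R3 + (1/2)·R2: [0, 0, 0, -12, 36]
R4 ← R4 − (4/3)·R2: [0, 0, 0, 0, 0]
The echelon form has 3 nonzero rows, and every pivot lies in the first 4 columns, so rank(T) = rank([T|b]) = 3.
The system is consistent.

yes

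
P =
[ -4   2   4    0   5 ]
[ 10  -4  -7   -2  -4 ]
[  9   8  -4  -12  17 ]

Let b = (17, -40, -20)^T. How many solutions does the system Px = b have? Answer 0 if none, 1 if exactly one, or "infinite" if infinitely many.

infinite

Row reduce the augmented matrix [P | b].
R2 ← R2 + (5/2)·R1: [0, 1, 3, -2, 17/2, 5/2]
R3 ← R3 + (9/4)·R1: [0, 25/2, 5, -12, 113/4, 73/4]
R3 ← R3 − (25/2)·R2: [0, 0, -65/2, 13, -78, -13]
The echelon form has 3 nonzero rows, and every pivot lies in the first 5 columns, so rank(P) = rank([P|b]) = 3.
The system is consistent.
rank = 3 < 5 unknowns, so there are infinitely many solutions.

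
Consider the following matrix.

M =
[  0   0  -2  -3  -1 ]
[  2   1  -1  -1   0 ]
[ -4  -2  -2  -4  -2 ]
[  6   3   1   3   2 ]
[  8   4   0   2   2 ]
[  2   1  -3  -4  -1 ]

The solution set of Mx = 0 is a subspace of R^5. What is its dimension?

3

Row reduce to echelon form.
Swap R1 ↔ R2
R3 ← R3 + (2)·R1: [0, 0, -4, -6, -2]
R4 ← R4 − (3)·R1: [0, 0, 4, 6, 2]
R5 ← R5 − (4)·R1: [0, 0, 4, 6, 2]
R6 ← R6 − R1: [0, 0, -2, -3, -1]
R3 ← R3 − (2)·R2: [0, 0, 0, 0, 0]
R4 ← R4 + (2)·R2: [0, 0, 0, 0, 0]
R5 ← R5 + (2)·R2: [0, 0, 0, 0, 0]
R6 ← R6 − R2: [0, 0, 0, 0, 0]
2 nonzero rows, so rank(M) = 2.
M has 5 columns; by rank–nullity, nullity = 5 − 2 = 3.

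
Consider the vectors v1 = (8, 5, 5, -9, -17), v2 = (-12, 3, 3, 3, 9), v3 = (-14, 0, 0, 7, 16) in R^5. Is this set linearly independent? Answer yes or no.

Form the matrix with these vectors as rows and row reduce.
R2 ← R2 + (3/2)·R1: [0, 21/2, 21/2, -21/2, -33/2]
R3 ← R3 + (7/4)·R1: [0, 35/4, 35/4, -35/4, -55/4]
R3 ← R3 − (5/6)·R2: [0, 0, 0, 0, 0]
2 nonzero rows, so the 3 vectors span a space of dimension 2.
Since 2 < 3, the vectors are linearly dependent.

no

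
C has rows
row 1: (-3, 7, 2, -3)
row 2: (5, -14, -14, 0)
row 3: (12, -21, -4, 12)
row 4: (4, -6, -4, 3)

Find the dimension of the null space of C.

0

Row reduce to echelon form.
R2 ← R2 + (5/3)·R1: [0, -7/3, -32/3, -5]
R3 ← R3 + (4)·R1: [0, 7, 4, 0]
R4 ← R4 + (4/3)·R1: [0, 10/3, -4/3, -1]
R3 ← R3 + (3)·R2: [0, 0, -28, -15]
R4 ← R4 + (10/7)·R2: [0, 0, -116/7, -57/7]
R4 ← R4 − (29/49)·R3: [0, 0, 0, 36/49]
4 nonzero rows, so rank(C) = 4.
C has 4 columns; by rank–nullity, nullity = 4 − 4 = 0.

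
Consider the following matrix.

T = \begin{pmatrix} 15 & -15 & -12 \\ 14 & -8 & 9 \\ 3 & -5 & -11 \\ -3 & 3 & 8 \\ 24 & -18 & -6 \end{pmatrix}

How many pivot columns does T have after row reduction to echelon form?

Row reduce to echelon form.
R2 ← R2 − (14/15)·R1: [0, 6, 101/5]
R3 ← R3 − (1/5)·R1: [0, -2, -43/5]
R4 ← R4 + (1/5)·R1: [0, 0, 28/5]
R5 ← R5 − (8/5)·R1: [0, 6, 66/5]
R3 ← R3 + (1/3)·R2: [0, 0, -28/15]
R5 ← R5 − R2: [0, 0, -7]
R4 ← R4 + (3)·R3: [0, 0, 0]
R5 ← R5 − (15/4)·R3: [0, 0, 0]
Echelon form has 3 nonzero rows, so rank(T) = 3.
Each nonzero row contributes one pivot column: 3 pivot columns.

3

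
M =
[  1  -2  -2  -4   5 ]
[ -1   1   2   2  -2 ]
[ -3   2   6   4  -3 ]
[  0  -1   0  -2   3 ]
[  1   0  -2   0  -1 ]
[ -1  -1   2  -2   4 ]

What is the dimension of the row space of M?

Row reduce to echelon form.
R2 ← R2 + R1: [0, -1, 0, -2, 3]
R3 ← R3 + (3)·R1: [0, -4, 0, -8, 12]
R5 ← R5 − R1: [0, 2, 0, 4, -6]
R6 ← R6 + R1: [0, -3, 0, -6, 9]
R3 ← R3 − (4)·R2: [0, 0, 0, 0, 0]
R4 ← R4 − R2: [0, 0, 0, 0, 0]
R5 ← R5 + (2)·R2: [0, 0, 0, 0, 0]
R6 ← R6 − (3)·R2: [0, 0, 0, 0, 0]
Echelon form has 2 nonzero rows, so rank(M) = 2.
The row space has dimension equal to the rank: 2.

2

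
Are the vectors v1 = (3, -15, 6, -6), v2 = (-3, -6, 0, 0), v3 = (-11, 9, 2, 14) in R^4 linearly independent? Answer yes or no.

yes

Form the matrix with these vectors as rows and row reduce.
R2 ← R2 + R1: [0, -21, 6, -6]
R3 ← R3 + (11/3)·R1: [0, -46, 24, -8]
R3 ← R3 − (46/21)·R2: [0, 0, 76/7, 36/7]
3 nonzero rows, so the 3 vectors span a space of dimension 3.
Since 3 = 3, the vectors are linearly independent.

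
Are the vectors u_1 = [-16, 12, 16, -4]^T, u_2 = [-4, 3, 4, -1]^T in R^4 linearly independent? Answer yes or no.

no

Form the matrix with these vectors as rows and row reduce.
R2 ← R2 − (1/4)·R1: [0, 0, 0, 0]
1 nonzero row, so the 2 vectors span a space of dimension 1.
Since 1 < 2, the vectors are linearly dependent.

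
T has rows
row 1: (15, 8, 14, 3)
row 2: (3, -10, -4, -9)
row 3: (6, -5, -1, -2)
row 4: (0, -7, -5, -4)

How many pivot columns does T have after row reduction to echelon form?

3

Row reduce to echelon form.
R2 ← R2 − (1/5)·R1: [0, -58/5, -34/5, -48/5]
R3 ← R3 − (2/5)·R1: [0, -41/5, -33/5, -16/5]
R3 ← R3 − (41/58)·R2: [0, 0, -52/29, 104/29]
R4 ← R4 − (35/58)·R2: [0, 0, -26/29, 52/29]
R4 ← R4 − (1/2)·R3: [0, 0, 0, 0]
Echelon form has 3 nonzero rows, so rank(T) = 3.
Each nonzero row contributes one pivot column: 3 pivot columns.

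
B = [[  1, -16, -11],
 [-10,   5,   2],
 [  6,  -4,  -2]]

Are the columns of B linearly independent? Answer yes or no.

yes

Row reduce B to echelon form.
R2 ← R2 + (10)·R1: [0, -155, -108]
R3 ← R3 − (6)·R1: [0, 92, 64]
R3 ← R3 + (92/155)·R2: [0, 0, -16/155]
3 pivots among 3 columns.
Every column is a pivot column, so the columns are linearly independent.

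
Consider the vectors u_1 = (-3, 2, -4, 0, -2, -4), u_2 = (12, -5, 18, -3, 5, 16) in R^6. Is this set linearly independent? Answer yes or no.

yes

Form the matrix with these vectors as rows and row reduce.
R2 ← R2 + (4)·R1: [0, 3, 2, -3, -3, 0]
2 nonzero rows, so the 2 vectors span a space of dimension 2.
Since 2 = 2, the vectors are linearly independent.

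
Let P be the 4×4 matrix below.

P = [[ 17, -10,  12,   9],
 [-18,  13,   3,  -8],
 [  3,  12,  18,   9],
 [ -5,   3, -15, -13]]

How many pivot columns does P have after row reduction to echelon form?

4

Row reduce to echelon form.
R2 ← R2 + (18/17)·R1: [0, 41/17, 267/17, 26/17]
R3 ← R3 − (3/17)·R1: [0, 234/17, 270/17, 126/17]
R4 ← R4 + (5/17)·R1: [0, 1/17, -195/17, -176/17]
R3 ← R3 − (234/41)·R2: [0, 0, -3024/41, -54/41]
R4 ← R4 − (1/41)·R2: [0, 0, -486/41, -426/41]
R4 ← R4 − (9/56)·R3: [0, 0, 0, -285/28]
Echelon form has 4 nonzero rows, so rank(P) = 4.
Each nonzero row contributes one pivot column: 4 pivot columns.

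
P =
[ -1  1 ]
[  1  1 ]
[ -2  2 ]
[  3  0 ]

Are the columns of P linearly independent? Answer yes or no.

yes

Row reduce P to echelon form.
R2 ← R2 + R1: [0, 2]
R3 ← R3 − (2)·R1: [0, 0]
R4 ← R4 + (3)·R1: [0, 3]
R4 ← R4 − (3/2)·R2: [0, 0]
2 pivots among 2 columns.
Every column is a pivot column, so the columns are linearly independent.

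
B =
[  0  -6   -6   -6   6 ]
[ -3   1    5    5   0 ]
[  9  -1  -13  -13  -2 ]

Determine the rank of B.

2

Row reduce to echelon form.
Swap R1 ↔ R2
R3 ← R3 + (3)·R1: [0, 2, 2, 2, -2]
R3 ← R3 + (1/3)·R2: [0, 0, 0, 0, 0]
Echelon form has 2 nonzero rows, so rank(B) = 2.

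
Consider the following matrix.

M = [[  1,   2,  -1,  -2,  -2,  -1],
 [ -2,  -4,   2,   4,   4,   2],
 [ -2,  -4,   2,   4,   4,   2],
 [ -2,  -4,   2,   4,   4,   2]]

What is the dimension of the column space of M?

1

Row reduce to echelon form.
R2 ← R2 + (2)·R1: [0, 0, 0, 0, 0, 0]
R3 ← R3 + (2)·R1: [0, 0, 0, 0, 0, 0]
R4 ← R4 + (2)·R1: [0, 0, 0, 0, 0, 0]
Echelon form has 1 nonzero row, so rank(M) = 1.
The column space has dimension equal to the rank: 1.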